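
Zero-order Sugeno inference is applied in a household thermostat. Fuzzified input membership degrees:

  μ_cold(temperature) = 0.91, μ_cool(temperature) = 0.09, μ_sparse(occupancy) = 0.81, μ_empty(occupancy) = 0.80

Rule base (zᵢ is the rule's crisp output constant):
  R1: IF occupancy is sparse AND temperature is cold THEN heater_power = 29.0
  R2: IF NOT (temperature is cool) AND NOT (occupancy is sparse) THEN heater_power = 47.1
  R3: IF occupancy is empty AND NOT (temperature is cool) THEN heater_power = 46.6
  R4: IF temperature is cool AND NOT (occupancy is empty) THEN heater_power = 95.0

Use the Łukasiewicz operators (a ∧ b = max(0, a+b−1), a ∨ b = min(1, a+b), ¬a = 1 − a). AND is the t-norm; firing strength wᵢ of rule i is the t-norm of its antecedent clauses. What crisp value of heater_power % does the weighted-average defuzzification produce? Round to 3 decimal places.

38.350

R1 (z=29.0): sparse=0.81, cold=0.91; AND[max(0, a+b−1)] → w = 0.72
R2 (z=47.1): ¬cool=1−0.09=0.91, ¬sparse=1−0.81=0.19; AND[max(0, a+b−1)] → w = 0.10
R3 (z=46.6): empty=0.80, ¬cool=1−0.09=0.91; AND[max(0, a+b−1)] → w = 0.71
R4 (z=95.0): cool=0.09, ¬empty=1−0.80=0.20; AND[max(0, a+b−1)] → w = 0.00
Weighted average = (0.72·29.0 + 0.10·47.1 + 0.71·46.6 + 0.00·95.0) / (0.72 + 0.10 + 0.71 + 0.00)
  = 58.6760 / 1.5300 = 38.350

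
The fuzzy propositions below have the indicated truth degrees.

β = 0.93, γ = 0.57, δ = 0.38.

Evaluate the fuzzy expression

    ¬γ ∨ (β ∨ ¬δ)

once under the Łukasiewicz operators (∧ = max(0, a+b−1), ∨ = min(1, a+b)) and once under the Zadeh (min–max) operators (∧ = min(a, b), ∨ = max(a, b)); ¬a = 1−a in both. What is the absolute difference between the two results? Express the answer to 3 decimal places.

Under Łukasiewicz:
  ¬γ = 1 − 0.57 = 0.43
  ¬δ = 1 − 0.38 = 0.62
  β ∨ ¬δ = min(1, a+b) on (0.93, 0.62) = 1.00
  ¬γ ∨ (β ∨ ¬δ) = min(1, a+b) on (0.43, 1.00) = 1.00
  → value = 1.0000
Under Zadeh (min–max):
  ¬γ = 1 − 0.57 = 0.43
  ¬δ = 1 − 0.38 = 0.62
  β ∨ ¬δ = max(a, b) on (0.93, 0.62) = 0.93
  ¬γ ∨ (β ∨ ¬δ) = max(a, b) on (0.43, 0.93) = 0.93
  → value = 0.9300
|1.0000 − 0.9300| = 0.070

0.070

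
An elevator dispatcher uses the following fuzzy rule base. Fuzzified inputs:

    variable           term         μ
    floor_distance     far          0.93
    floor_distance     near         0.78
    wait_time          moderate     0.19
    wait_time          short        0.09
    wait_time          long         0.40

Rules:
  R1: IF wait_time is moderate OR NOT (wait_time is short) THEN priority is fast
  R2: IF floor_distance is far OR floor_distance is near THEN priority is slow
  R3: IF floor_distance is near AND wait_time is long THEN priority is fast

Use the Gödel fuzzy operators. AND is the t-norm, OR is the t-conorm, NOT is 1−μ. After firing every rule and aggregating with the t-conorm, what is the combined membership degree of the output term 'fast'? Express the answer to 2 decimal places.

R1: moderate=0.19, ¬short=1−0.09=0.91; OR[max(a, b)] → w = 0.91
R2: far=0.93, near=0.78; OR[max(a, b)] → w = 0.93
R3: near=0.78, long=0.40; AND[min(a, b)] → w = 0.40
Rules with consequent 'fast': {R1, R3} → strengths 0.91, 0.40
Aggregate via t-conorm [max(a, b)]: 0.91

0.91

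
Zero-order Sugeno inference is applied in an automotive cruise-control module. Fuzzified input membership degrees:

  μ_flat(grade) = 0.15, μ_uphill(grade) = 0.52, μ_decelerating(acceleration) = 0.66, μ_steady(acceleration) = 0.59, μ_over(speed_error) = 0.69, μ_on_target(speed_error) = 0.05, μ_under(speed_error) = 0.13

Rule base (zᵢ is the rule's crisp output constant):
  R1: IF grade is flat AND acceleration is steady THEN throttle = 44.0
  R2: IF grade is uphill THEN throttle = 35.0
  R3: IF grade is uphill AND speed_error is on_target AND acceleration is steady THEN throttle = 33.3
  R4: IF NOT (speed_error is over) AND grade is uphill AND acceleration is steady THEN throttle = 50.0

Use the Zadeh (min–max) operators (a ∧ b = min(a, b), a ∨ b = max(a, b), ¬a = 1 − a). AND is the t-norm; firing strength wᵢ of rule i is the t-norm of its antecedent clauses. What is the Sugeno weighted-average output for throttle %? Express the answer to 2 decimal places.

R1 (z=44.0): flat=0.15, steady=0.59; AND[min(a, b)] → w = 0.15
R2 (z=35.0): uphill=0.52 → w = 0.52
R3 (z=33.3): uphill=0.52, on_target=0.05, steady=0.59; AND[min(a, b)] → w = 0.05
R4 (z=50.0): ¬over=1−0.69=0.31, uphill=0.52, steady=0.59; AND[min(a, b)] → w = 0.31
Weighted average = (0.15·44.0 + 0.52·35.0 + 0.05·33.3 + 0.31·50.0) / (0.15 + 0.52 + 0.05 + 0.31)
  = 41.9650 / 1.0300 = 40.74

40.74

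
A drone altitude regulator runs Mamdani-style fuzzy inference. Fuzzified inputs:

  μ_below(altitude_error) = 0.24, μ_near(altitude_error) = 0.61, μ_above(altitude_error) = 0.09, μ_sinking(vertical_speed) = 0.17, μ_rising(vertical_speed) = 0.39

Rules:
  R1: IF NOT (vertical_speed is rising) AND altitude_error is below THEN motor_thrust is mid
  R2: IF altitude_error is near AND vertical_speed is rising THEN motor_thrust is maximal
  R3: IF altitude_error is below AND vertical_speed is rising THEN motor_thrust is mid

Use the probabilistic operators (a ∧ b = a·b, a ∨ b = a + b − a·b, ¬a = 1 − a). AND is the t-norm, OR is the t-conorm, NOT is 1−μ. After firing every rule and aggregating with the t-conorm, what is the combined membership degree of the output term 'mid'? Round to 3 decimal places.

R1: ¬rising=1−0.39=0.61, below=0.24; AND[a·b] → w = 0.1464
R2: near=0.61, rising=0.39; AND[a·b] → w = 0.2379
R3: below=0.24, rising=0.39; AND[a·b] → w = 0.0936
Rules with consequent 'mid': {R1, R3} → strengths 0.1464, 0.0936
Aggregate via t-conorm [a + b − a·b]: 0.2263

0.226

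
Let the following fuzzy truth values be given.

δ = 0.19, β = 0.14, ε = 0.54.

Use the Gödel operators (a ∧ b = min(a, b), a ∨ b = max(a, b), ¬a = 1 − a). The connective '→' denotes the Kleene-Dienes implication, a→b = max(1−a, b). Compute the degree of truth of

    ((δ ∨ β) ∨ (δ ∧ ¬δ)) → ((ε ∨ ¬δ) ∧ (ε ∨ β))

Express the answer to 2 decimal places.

δ ∨ β = max(a, b) on (0.19, 0.14) = 0.19
¬δ = 1 − 0.19 = 0.81
δ ∧ ¬δ = min(a, b) on (0.19, 0.81) = 0.19
(δ ∨ β) ∨ (δ ∧ ¬δ) = max(a, b) on (0.19, 0.19) = 0.19
¬δ = 1 − 0.19 = 0.81
ε ∨ ¬δ = max(a, b) on (0.54, 0.81) = 0.81
ε ∨ β = max(a, b) on (0.54, 0.14) = 0.54
(ε ∨ ¬δ) ∧ (ε ∨ β) = min(a, b) on (0.81, 0.54) = 0.54
((δ ∨ β) ∨ (δ ∧ ¬δ)) → ((ε ∨ ¬δ) ∧ (ε ∨ β))  [Kleene-Dienes: max(1−a, b)] with a=0.19, b=0.54 → 0.81

0.81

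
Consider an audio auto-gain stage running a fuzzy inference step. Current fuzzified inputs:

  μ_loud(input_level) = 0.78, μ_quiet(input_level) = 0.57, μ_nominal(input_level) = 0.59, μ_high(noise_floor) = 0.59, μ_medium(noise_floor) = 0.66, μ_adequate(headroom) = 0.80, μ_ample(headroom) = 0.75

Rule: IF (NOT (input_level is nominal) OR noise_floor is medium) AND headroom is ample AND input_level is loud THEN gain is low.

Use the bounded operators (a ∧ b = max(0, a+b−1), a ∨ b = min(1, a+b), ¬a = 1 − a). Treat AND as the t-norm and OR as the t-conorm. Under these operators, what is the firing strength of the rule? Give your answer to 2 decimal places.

firing strength: (¬nominal=1−0.59=0.41 OR medium=0.66) = 1.00; AND[max(0, a+b−1)] with ample=0.75, loud=0.78 → w = 0.53

0.53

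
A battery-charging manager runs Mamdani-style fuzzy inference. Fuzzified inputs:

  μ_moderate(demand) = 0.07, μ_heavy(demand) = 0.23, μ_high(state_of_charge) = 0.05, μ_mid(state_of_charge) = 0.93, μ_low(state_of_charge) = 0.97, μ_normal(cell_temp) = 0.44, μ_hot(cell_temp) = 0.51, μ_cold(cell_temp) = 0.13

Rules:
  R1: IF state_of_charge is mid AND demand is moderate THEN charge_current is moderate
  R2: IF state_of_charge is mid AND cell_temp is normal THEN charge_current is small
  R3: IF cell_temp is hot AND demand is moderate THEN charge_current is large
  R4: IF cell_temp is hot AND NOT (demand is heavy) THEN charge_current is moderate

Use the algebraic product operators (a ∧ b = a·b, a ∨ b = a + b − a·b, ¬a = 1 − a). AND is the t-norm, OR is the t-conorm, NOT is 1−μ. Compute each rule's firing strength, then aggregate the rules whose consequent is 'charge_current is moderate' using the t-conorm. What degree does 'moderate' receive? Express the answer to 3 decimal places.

R1: mid=0.93, moderate=0.07; AND[a·b] → w = 0.0651
R2: mid=0.93, normal=0.44; AND[a·b] → w = 0.4092
R3: hot=0.51, moderate=0.07; AND[a·b] → w = 0.0357
R4: hot=0.51, ¬heavy=1−0.23=0.77; AND[a·b] → w = 0.3927
Rules with consequent 'moderate': {R1, R4} → strengths 0.0651, 0.3927
Aggregate via t-conorm [a + b − a·b]: 0.4322

0.432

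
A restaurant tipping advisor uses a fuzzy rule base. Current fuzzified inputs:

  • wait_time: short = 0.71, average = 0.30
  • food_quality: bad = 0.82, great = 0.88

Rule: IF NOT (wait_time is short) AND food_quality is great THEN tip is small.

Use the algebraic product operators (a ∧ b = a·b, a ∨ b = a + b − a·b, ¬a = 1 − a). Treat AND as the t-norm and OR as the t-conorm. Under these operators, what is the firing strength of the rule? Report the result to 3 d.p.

firing strength: ¬short=1−0.71=0.29, great=0.88; AND[a·b] → w = 0.2552

0.255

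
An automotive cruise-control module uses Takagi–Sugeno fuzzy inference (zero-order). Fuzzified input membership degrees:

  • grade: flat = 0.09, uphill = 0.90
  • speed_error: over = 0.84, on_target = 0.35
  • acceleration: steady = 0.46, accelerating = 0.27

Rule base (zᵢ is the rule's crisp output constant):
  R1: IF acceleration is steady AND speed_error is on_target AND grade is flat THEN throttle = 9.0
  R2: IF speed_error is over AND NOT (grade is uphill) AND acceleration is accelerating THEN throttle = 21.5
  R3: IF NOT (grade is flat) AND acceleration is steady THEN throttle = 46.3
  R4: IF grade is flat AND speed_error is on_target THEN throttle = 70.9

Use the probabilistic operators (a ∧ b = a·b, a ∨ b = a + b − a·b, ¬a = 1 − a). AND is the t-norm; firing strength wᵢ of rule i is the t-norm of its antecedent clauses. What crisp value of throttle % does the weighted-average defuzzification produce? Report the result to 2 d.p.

R1 (z=9.0): steady=0.46, on_target=0.35, flat=0.09; AND[a·b] → w = 0.0145
R2 (z=21.5): over=0.84, ¬uphill=1−0.90=0.10, accelerating=0.27; AND[a·b] → w = 0.0227
R3 (z=46.3): ¬flat=1−0.09=0.91, steady=0.46; AND[a·b] → w = 0.4186
R4 (z=70.9): flat=0.09, on_target=0.35; AND[a·b] → w = 0.0315
Weighted average = (0.0145·9.0 + 0.0227·21.5 + 0.4186·46.3 + 0.0315·70.9) / (0.0145 + 0.0227 + 0.4186 + 0.0315)
  = 22.2326 / 0.4873 = 45.63

45.63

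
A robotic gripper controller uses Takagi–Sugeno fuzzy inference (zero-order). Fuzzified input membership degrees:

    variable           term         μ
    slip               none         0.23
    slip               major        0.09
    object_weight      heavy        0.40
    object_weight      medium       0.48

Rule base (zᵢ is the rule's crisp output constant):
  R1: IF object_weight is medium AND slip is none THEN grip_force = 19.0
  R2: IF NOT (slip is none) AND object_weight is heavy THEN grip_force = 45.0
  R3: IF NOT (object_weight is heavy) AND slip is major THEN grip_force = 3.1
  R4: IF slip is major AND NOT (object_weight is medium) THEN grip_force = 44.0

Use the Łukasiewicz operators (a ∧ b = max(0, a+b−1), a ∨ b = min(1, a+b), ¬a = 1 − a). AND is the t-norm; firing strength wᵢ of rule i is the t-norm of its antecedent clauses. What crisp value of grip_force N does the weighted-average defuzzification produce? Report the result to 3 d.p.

R1 (z=19.0): medium=0.48, none=0.23; AND[max(0, a+b−1)] → w = 0.00
R2 (z=45.0): ¬none=1−0.23=0.77, heavy=0.40; AND[max(0, a+b−1)] → w = 0.17
R3 (z=3.1): ¬heavy=1−0.40=0.60, major=0.09; AND[max(0, a+b−1)] → w = 0.00
R4 (z=44.0): major=0.09, ¬medium=1−0.48=0.52; AND[max(0, a+b−1)] → w = 0.00
Weighted average = (0.00·19.0 + 0.17·45.0 + 0.00·3.1 + 0.00·44.0) / (0.00 + 0.17 + 0.00 + 0.00)
  = 7.6500 / 0.1700 = 45.000

45.000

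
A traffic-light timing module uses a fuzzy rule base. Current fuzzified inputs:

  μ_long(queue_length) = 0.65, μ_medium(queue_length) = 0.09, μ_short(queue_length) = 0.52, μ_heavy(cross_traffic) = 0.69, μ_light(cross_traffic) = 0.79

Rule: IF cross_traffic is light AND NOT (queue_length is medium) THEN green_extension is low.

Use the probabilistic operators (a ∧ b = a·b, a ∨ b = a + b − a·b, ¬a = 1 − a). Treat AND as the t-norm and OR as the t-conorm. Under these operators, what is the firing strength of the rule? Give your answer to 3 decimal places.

0.719

firing strength: light=0.79, ¬medium=1−0.09=0.91; AND[a·b] → w = 0.7189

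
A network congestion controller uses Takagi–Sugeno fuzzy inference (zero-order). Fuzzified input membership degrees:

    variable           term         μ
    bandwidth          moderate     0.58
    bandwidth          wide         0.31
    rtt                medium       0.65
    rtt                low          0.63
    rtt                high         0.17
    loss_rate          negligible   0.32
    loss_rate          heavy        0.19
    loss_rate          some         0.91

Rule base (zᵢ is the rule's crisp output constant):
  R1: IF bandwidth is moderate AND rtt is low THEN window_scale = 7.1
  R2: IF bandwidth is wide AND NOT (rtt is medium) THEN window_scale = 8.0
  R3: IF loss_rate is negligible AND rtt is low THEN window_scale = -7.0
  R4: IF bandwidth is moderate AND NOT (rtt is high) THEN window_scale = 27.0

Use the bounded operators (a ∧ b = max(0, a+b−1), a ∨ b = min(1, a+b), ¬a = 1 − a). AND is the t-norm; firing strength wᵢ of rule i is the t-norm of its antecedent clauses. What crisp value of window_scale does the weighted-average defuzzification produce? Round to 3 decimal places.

20.260

R1 (z=7.1): moderate=0.58, low=0.63; AND[max(0, a+b−1)] → w = 0.21
R2 (z=8.0): wide=0.31, ¬medium=1−0.65=0.35; AND[max(0, a+b−1)] → w = 0.00
R3 (z=-7.0): negligible=0.32, low=0.63; AND[max(0, a+b−1)] → w = 0.00
R4 (z=27.0): moderate=0.58, ¬high=1−0.17=0.83; AND[max(0, a+b−1)] → w = 0.41
Weighted average = (0.21·7.1 + 0.00·8.0 + 0.00·-7.0 + 0.41·27.0) / (0.21 + 0.00 + 0.00 + 0.41)
  = 12.5610 / 0.6200 = 20.260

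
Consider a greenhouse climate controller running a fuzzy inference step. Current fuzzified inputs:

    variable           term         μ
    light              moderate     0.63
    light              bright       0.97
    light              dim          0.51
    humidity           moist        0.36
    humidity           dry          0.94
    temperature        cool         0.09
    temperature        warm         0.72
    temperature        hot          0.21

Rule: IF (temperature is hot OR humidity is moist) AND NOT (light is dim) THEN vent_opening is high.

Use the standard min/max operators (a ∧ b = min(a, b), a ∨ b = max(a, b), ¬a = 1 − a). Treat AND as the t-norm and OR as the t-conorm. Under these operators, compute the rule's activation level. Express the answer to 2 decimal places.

0.36

firing strength: (hot=0.21 OR moist=0.36) = 0.36; AND[min(a, b)] with ¬dim=1−0.51=0.49 → w = 0.36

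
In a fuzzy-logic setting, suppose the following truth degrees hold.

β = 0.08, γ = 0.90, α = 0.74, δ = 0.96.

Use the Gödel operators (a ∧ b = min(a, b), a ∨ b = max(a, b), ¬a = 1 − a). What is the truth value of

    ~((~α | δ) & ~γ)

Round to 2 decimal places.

~α = 1 − 0.74 = 0.26
~α | δ = max(a, b) on (0.26, 0.96) = 0.96
~γ = 1 − 0.90 = 0.10
(~α | δ) & ~γ = min(a, b) on (0.96, 0.10) = 0.10
~((~α | δ) & ~γ) = 1 − 0.10 = 0.90

0.90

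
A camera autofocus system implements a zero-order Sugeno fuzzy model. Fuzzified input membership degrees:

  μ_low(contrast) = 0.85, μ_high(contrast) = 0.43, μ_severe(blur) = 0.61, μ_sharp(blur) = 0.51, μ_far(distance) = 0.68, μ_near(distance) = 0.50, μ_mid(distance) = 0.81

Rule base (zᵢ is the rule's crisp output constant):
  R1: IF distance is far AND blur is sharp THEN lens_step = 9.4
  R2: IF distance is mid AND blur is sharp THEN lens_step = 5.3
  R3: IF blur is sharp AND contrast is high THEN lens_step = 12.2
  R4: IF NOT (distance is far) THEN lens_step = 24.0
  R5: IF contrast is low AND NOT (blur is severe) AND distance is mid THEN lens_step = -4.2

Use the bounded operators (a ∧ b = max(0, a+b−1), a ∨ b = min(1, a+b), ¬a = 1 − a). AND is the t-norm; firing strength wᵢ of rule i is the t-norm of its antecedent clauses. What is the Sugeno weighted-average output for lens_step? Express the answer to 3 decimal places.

12.445

R1 (z=9.4): far=0.68, sharp=0.51; AND[max(0, a+b−1)] → w = 0.19
R2 (z=5.3): mid=0.81, sharp=0.51; AND[max(0, a+b−1)] → w = 0.32
R3 (z=12.2): sharp=0.51, high=0.43; AND[max(0, a+b−1)] → w = 0.00
R4 (z=24.0): ¬far=1−0.68=0.32 → w = 0.32
R5 (z=-4.2): low=0.85, ¬severe=1−0.61=0.39, mid=0.81; AND[max(0, a+b−1)] → w = 0.05
Weighted average = (0.19·9.4 + 0.32·5.3 + 0.00·12.2 + 0.32·24.0 + 0.05·-4.2) / (0.19 + 0.32 + 0.00 + 0.32 + 0.05)
  = 10.9520 / 0.8800 = 12.445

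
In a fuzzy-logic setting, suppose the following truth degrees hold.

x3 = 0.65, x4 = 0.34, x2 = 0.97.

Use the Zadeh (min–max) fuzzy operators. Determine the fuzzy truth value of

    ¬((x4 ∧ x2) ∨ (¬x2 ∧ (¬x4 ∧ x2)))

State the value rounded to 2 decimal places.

x4 ∧ x2 = min(a, b) on (0.34, 0.97) = 0.34
¬x2 = 1 − 0.97 = 0.03
¬x4 = 1 − 0.34 = 0.66
¬x4 ∧ x2 = min(a, b) on (0.66, 0.97) = 0.66
¬x2 ∧ (¬x4 ∧ x2) = min(a, b) on (0.03, 0.66) = 0.03
(x4 ∧ x2) ∨ (¬x2 ∧ (¬x4 ∧ x2)) = max(a, b) on (0.34, 0.03) = 0.34
¬((x4 ∧ x2) ∨ (¬x2 ∧ (¬x4 ∧ x2))) = 1 − 0.34 = 0.66

0.66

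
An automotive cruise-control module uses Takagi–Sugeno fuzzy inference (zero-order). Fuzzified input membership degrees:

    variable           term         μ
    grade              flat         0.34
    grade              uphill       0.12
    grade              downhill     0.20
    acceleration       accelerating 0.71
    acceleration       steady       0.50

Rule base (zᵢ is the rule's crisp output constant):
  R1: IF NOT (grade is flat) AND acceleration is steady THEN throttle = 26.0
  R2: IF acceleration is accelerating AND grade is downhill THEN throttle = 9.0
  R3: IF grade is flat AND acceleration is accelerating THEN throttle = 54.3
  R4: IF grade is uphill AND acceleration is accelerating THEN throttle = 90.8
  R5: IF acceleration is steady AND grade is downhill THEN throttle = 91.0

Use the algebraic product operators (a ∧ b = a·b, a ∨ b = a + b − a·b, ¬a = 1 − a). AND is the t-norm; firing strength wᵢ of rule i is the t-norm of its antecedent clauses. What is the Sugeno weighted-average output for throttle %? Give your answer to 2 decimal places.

44.29

R1 (z=26.0): ¬flat=1−0.34=0.66, steady=0.50; AND[a·b] → w = 0.3300
R2 (z=9.0): accelerating=0.71, downhill=0.20; AND[a·b] → w = 0.1420
R3 (z=54.3): flat=0.34, accelerating=0.71; AND[a·b] → w = 0.2414
R4 (z=90.8): uphill=0.12, accelerating=0.71; AND[a·b] → w = 0.0852
R5 (z=91.0): steady=0.50, downhill=0.20; AND[a·b] → w = 0.1000
Weighted average = (0.3300·26.0 + 0.1420·9.0 + 0.2414·54.3 + 0.0852·90.8 + 0.1000·91.0) / (0.3300 + 0.1420 + 0.2414 + 0.0852 + 0.1000)
  = 39.8022 / 0.8986 = 44.29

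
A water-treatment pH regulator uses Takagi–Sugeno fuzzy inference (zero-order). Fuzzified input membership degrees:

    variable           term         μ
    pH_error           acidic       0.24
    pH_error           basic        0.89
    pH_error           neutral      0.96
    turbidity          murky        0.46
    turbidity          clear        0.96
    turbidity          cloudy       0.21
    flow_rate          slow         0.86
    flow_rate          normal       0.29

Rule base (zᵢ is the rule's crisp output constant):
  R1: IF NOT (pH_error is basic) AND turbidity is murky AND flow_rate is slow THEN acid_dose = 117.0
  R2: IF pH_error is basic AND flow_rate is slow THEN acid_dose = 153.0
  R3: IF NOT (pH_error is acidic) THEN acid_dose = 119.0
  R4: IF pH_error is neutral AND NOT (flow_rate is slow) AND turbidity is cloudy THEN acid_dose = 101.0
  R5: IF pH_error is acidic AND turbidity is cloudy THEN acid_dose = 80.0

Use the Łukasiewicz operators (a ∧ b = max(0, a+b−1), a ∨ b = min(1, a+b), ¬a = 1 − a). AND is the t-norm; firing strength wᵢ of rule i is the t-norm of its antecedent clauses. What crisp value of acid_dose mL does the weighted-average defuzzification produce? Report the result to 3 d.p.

135.887

R1 (z=117.0): ¬basic=1−0.89=0.11, murky=0.46, slow=0.86; AND[max(0, a+b−1)] → w = 0.00
R2 (z=153.0): basic=0.89, slow=0.86; AND[max(0, a+b−1)] → w = 0.75
R3 (z=119.0): ¬acidic=1−0.24=0.76 → w = 0.76
R4 (z=101.0): neutral=0.96, ¬slow=1−0.86=0.14, cloudy=0.21; AND[max(0, a+b−1)] → w = 0.00
R5 (z=80.0): acidic=0.24, cloudy=0.21; AND[max(0, a+b−1)] → w = 0.00
Weighted average = (0.00·117.0 + 0.75·153.0 + 0.76·119.0 + 0.00·101.0 + 0.00·80.0) / (0.00 + 0.75 + 0.76 + 0.00 + 0.00)
  = 205.1900 / 1.5100 = 135.887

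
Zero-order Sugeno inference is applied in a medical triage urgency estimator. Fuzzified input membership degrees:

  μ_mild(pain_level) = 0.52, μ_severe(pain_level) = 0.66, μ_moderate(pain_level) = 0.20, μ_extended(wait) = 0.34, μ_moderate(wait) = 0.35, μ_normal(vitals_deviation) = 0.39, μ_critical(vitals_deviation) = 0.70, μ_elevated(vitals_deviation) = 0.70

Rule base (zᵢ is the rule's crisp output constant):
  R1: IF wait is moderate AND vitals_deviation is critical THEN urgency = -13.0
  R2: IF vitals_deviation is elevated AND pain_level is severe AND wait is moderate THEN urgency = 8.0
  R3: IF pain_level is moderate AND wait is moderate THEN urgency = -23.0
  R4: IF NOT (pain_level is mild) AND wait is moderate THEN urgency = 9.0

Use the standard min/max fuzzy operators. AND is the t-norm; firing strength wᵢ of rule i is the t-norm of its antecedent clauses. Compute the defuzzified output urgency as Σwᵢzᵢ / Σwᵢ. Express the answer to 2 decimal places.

R1 (z=-13.0): moderate=0.35, critical=0.70; AND[min(a, b)] → w = 0.35
R2 (z=8.0): elevated=0.70, severe=0.66, moderate=0.35; AND[min(a, b)] → w = 0.35
R3 (z=-23.0): moderate=0.20, moderate=0.35; AND[min(a, b)] → w = 0.20
R4 (z=9.0): ¬mild=1−0.52=0.48, moderate=0.35; AND[min(a, b)] → w = 0.35
Weighted average = (0.35·-13.0 + 0.35·8.0 + 0.20·-23.0 + 0.35·9.0) / (0.35 + 0.35 + 0.20 + 0.35)
  = -3.2000 / 1.2500 = -2.56

-2.56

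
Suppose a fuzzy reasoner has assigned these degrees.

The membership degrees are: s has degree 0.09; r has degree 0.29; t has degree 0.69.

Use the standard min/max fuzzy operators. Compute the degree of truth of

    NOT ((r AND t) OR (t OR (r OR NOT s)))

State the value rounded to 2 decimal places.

r AND t = min(a, b) on (0.29, 0.69) = 0.29
NOT s = 1 − 0.09 = 0.91
r OR NOT s = max(a, b) on (0.29, 0.91) = 0.91
t OR (r OR NOT s) = max(a, b) on (0.69, 0.91) = 0.91
(r AND t) OR (t OR (r OR NOT s)) = max(a, b) on (0.29, 0.91) = 0.91
NOT ((r AND t) OR (t OR (r OR NOT s))) = 1 − 0.91 = 0.09

0.09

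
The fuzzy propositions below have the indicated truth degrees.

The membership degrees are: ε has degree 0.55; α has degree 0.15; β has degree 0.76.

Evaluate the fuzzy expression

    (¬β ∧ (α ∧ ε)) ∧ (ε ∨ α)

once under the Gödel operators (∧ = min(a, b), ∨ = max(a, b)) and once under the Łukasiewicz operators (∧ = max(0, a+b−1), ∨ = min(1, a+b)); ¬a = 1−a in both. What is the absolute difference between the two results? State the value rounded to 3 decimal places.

Under Gödel:
  ¬β = 1 − 0.76 = 0.24
  α ∧ ε = min(a, b) on (0.15, 0.55) = 0.15
  ¬β ∧ (α ∧ ε) = min(a, b) on (0.24, 0.15) = 0.15
  ε ∨ α = max(a, b) on (0.55, 0.15) = 0.55
  (¬β ∧ (α ∧ ε)) ∧ (ε ∨ α) = min(a, b) on (0.15, 0.55) = 0.15
  → value = 0.1500
Under Łukasiewicz:
  ¬β = 1 − 0.76 = 0.24
  α ∧ ε = max(0, a+b−1) on (0.15, 0.55) = 0.00
  ¬β ∧ (α ∧ ε) = max(0, a+b−1) on (0.24, 0.00) = 0.00
  ε ∨ α = min(1, a+b) on (0.55, 0.15) = 0.70
  (¬β ∧ (α ∧ ε)) ∧ (ε ∨ α) = max(0, a+b−1) on (0.00, 0.70) = 0.00
  → value = 0.0000
|0.1500 − 0.0000| = 0.150

0.150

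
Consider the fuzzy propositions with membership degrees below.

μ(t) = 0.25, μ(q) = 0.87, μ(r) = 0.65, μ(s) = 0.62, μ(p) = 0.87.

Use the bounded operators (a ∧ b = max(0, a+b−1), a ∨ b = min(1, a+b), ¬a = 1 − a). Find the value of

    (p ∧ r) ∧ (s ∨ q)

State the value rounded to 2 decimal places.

p ∧ r = max(0, a+b−1) on (0.87, 0.65) = 0.52
s ∨ q = min(1, a+b) on (0.62, 0.87) = 1.00
(p ∧ r) ∧ (s ∨ q) = max(0, a+b−1) on (0.52, 1.00) = 0.52

0.52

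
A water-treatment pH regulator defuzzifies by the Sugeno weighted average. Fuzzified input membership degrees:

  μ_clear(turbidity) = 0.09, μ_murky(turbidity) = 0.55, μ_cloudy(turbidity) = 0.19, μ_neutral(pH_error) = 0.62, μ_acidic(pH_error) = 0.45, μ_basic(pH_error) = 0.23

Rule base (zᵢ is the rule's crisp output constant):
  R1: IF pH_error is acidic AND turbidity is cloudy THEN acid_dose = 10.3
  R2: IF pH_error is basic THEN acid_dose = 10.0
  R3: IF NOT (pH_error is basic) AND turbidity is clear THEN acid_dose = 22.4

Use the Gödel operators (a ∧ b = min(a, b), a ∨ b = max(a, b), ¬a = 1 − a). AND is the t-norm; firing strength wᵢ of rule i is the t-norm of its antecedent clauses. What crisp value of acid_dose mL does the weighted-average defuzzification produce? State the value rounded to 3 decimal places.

R1 (z=10.3): acidic=0.45, cloudy=0.19; AND[min(a, b)] → w = 0.19
R2 (z=10.0): basic=0.23 → w = 0.23
R3 (z=22.4): ¬basic=1−0.23=0.77, clear=0.09; AND[min(a, b)] → w = 0.09
Weighted average = (0.19·10.3 + 0.23·10.0 + 0.09·22.4) / (0.19 + 0.23 + 0.09)
  = 6.2730 / 0.5100 = 12.300

12.300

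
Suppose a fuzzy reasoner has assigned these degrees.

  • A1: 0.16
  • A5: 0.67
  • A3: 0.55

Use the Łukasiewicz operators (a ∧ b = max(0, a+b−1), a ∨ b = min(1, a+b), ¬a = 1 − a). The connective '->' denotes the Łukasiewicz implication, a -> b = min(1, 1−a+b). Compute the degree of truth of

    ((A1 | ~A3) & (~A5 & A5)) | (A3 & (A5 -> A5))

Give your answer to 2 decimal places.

~A3 = 1 − 0.55 = 0.45
A1 | ~A3 = min(1, a+b) on (0.16, 0.45) = 0.61
~A5 = 1 − 0.67 = 0.33
~A5 & A5 = max(0, a+b−1) on (0.33, 0.67) = 0.00
(A1 | ~A3) & (~A5 & A5) = max(0, a+b−1) on (0.61, 0.00) = 0.00
A5 -> A5  [Łukasiewicz: min(1, 1−a+b)] with a=0.67, b=0.67 → 1.00
A3 & (A5 -> A5) = max(0, a+b−1) on (0.55, 1.00) = 0.55
((A1 | ~A3) & (~A5 & A5)) | (A3 & (A5 -> A5)) = min(1, a+b) on (0.00, 0.55) = 0.55

0.55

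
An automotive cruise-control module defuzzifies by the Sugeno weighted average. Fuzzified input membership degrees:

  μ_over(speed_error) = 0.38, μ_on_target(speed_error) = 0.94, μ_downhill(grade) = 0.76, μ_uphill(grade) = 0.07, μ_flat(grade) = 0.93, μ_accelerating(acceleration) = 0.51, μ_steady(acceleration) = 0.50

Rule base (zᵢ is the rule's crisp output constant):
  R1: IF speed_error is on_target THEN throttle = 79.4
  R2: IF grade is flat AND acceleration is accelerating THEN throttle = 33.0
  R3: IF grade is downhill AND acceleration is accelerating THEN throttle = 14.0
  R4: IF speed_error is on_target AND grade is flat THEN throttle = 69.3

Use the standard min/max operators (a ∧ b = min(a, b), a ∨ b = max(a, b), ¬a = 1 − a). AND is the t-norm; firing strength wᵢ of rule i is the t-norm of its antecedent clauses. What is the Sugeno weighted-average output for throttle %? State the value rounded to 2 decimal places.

R1 (z=79.4): on_target=0.94 → w = 0.94
R2 (z=33.0): flat=0.93, accelerating=0.51; AND[min(a, b)] → w = 0.51
R3 (z=14.0): downhill=0.76, accelerating=0.51; AND[min(a, b)] → w = 0.51
R4 (z=69.3): on_target=0.94, flat=0.93; AND[min(a, b)] → w = 0.93
Weighted average = (0.94·79.4 + 0.51·33.0 + 0.51·14.0 + 0.93·69.3) / (0.94 + 0.51 + 0.51 + 0.93)
  = 163.0550 / 2.8900 = 56.42

56.42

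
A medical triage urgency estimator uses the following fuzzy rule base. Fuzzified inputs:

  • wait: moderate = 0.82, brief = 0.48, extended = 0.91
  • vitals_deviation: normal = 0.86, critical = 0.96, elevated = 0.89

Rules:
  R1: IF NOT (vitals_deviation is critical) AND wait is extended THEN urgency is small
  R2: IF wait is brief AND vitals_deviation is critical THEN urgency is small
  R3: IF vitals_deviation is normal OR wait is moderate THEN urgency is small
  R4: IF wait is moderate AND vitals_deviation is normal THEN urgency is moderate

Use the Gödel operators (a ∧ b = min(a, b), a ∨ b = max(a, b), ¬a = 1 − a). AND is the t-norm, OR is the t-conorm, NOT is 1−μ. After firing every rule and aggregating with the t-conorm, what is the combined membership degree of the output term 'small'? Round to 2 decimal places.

0.86

R1: ¬critical=1−0.96=0.04, extended=0.91; AND[min(a, b)] → w = 0.04
R2: brief=0.48, critical=0.96; AND[min(a, b)] → w = 0.48
R3: normal=0.86, moderate=0.82; OR[max(a, b)] → w = 0.86
R4: moderate=0.82, normal=0.86; AND[min(a, b)] → w = 0.82
Rules with consequent 'small': {R1, R2, R3} → strengths 0.04, 0.48, 0.86
Aggregate via t-conorm [max(a, b)]: 0.86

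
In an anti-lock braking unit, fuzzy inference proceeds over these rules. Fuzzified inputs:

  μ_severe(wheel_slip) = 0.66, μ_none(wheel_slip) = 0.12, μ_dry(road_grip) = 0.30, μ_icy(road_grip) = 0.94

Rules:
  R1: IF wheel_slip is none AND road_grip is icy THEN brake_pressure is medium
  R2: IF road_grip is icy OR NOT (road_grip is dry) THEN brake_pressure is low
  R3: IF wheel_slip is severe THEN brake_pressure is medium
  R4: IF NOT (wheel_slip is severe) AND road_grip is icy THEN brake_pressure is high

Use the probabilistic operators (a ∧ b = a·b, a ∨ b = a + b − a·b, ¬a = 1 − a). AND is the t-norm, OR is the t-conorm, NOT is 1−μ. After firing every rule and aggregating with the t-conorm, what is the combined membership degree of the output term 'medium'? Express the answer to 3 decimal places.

0.698

R1: none=0.12, icy=0.94; AND[a·b] → w = 0.1128
R2: icy=0.94, ¬dry=1−0.30=0.70; OR[a + b − a·b] → w = 0.9820
R3: severe=0.66 → w = 0.6600
R4: ¬severe=1−0.66=0.34, icy=0.94; AND[a·b] → w = 0.3196
Rules with consequent 'medium': {R1, R3} → strengths 0.1128, 0.6600
Aggregate via t-conorm [a + b − a·b]: 0.6984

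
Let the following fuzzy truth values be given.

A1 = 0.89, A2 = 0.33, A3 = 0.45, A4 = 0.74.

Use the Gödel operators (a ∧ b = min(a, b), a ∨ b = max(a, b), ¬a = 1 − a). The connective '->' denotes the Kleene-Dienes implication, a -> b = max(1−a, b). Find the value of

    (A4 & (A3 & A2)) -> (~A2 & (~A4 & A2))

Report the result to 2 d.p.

A3 & A2 = min(a, b) on (0.45, 0.33) = 0.33
A4 & (A3 & A2) = min(a, b) on (0.74, 0.33) = 0.33
~A2 = 1 − 0.33 = 0.67
~A4 = 1 − 0.74 = 0.26
~A4 & A2 = min(a, b) on (0.26, 0.33) = 0.26
~A2 & (~A4 & A2) = min(a, b) on (0.67, 0.26) = 0.26
(A4 & (A3 & A2)) -> (~A2 & (~A4 & A2))  [Kleene-Dienes: max(1−a, b)] with a=0.33, b=0.26 → 0.67

0.67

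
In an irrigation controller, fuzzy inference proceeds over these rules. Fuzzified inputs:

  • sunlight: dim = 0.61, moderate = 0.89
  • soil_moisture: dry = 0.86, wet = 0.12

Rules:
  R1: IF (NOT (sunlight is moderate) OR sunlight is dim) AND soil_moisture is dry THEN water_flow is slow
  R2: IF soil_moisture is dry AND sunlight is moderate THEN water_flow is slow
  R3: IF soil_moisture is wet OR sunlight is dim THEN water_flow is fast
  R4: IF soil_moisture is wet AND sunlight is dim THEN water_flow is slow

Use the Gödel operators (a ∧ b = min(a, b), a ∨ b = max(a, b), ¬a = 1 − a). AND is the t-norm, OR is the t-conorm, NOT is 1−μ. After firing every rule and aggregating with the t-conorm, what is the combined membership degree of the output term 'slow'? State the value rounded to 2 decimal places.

0.86

R1: (¬moderate=1−0.89=0.11 OR dim=0.61) = 0.61; AND[min(a, b)] with dry=0.86 → w = 0.61
R2: dry=0.86, moderate=0.89; AND[min(a, b)] → w = 0.86
R3: wet=0.12, dim=0.61; OR[max(a, b)] → w = 0.61
R4: wet=0.12, dim=0.61; AND[min(a, b)] → w = 0.12
Rules with consequent 'slow': {R1, R2, R4} → strengths 0.61, 0.86, 0.12
Aggregate via t-conorm [max(a, b)]: 0.86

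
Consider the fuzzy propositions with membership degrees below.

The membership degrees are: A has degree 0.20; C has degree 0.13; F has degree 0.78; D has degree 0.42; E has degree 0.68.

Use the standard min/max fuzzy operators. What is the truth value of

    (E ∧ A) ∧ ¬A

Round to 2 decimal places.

0.20

E ∧ A = min(a, b) on (0.68, 0.20) = 0.20
¬A = 1 − 0.20 = 0.80
(E ∧ A) ∧ ¬A = min(a, b) on (0.20, 0.80) = 0.20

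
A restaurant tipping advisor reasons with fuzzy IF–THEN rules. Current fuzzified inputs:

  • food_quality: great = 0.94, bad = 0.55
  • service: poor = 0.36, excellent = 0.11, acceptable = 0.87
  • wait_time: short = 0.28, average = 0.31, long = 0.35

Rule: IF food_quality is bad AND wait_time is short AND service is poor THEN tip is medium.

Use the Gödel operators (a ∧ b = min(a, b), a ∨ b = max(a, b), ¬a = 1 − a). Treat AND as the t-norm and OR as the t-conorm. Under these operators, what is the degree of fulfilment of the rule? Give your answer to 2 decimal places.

0.28

firing strength: bad=0.55, short=0.28, poor=0.36; AND[min(a, b)] → w = 0.28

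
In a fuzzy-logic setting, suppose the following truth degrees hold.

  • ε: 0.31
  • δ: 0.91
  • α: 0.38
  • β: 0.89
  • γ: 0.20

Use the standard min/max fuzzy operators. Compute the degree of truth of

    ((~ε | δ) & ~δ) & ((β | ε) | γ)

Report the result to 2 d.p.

~ε = 1 − 0.31 = 0.69
~ε | δ = max(a, b) on (0.69, 0.91) = 0.91
~δ = 1 − 0.91 = 0.09
(~ε | δ) & ~δ = min(a, b) on (0.91, 0.09) = 0.09
β | ε = max(a, b) on (0.89, 0.31) = 0.89
(β | ε) | γ = max(a, b) on (0.89, 0.20) = 0.89
((~ε | δ) & ~δ) & ((β | ε) | γ) = min(a, b) on (0.09, 0.89) = 0.09

0.09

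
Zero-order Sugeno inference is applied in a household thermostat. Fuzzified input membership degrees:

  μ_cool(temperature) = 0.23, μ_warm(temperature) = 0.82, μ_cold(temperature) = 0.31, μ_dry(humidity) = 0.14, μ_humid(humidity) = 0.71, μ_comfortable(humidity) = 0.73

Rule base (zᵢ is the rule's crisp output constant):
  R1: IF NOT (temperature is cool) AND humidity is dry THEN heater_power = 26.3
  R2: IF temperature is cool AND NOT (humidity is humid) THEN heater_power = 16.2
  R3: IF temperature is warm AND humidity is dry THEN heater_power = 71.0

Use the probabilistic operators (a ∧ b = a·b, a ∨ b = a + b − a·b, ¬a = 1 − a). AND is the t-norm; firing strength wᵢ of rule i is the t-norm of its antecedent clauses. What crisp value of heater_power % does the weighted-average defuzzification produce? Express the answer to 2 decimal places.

R1 (z=26.3): ¬cool=1−0.23=0.77, dry=0.14; AND[a·b] → w = 0.1078
R2 (z=16.2): cool=0.23, ¬humid=1−0.71=0.29; AND[a·b] → w = 0.0667
R3 (z=71.0): warm=0.82, dry=0.14; AND[a·b] → w = 0.1148
Weighted average = (0.1078·26.3 + 0.0667·16.2 + 0.1148·71.0) / (0.1078 + 0.0667 + 0.1148)
  = 12.0665 / 0.2893 = 41.71

41.71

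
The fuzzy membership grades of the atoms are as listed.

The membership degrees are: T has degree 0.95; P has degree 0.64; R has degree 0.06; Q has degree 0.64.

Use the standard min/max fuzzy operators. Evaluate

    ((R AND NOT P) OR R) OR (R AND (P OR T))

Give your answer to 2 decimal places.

NOT P = 1 − 0.64 = 0.36
R AND NOT P = min(a, b) on (0.06, 0.36) = 0.06
(R AND NOT P) OR R = max(a, b) on (0.06, 0.06) = 0.06
P OR T = max(a, b) on (0.64, 0.95) = 0.95
R AND (P OR T) = min(a, b) on (0.06, 0.95) = 0.06
((R AND NOT P) OR R) OR (R AND (P OR T)) = max(a, b) on (0.06, 0.06) = 0.06

0.06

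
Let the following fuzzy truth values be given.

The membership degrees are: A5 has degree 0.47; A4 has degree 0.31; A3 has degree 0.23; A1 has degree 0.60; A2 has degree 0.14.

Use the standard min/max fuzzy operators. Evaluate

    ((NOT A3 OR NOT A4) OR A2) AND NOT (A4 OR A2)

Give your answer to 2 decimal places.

0.69

NOT A3 = 1 − 0.23 = 0.77
NOT A4 = 1 − 0.31 = 0.69
NOT A3 OR NOT A4 = max(a, b) on (0.77, 0.69) = 0.77
(NOT A3 OR NOT A4) OR A2 = max(a, b) on (0.77, 0.14) = 0.77
A4 OR A2 = max(a, b) on (0.31, 0.14) = 0.31
NOT (A4 OR A2) = 1 − 0.31 = 0.69
((NOT A3 OR NOT A4) OR A2) AND NOT (A4 OR A2) = min(a, b) on (0.77, 0.69) = 0.69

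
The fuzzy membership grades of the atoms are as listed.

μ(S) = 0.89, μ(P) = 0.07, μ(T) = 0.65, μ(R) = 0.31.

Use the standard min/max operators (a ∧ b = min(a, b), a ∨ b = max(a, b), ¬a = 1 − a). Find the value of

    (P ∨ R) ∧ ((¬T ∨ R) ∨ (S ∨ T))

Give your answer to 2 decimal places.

P ∨ R = max(a, b) on (0.07, 0.31) = 0.31
¬T = 1 − 0.65 = 0.35
¬T ∨ R = max(a, b) on (0.35, 0.31) = 0.35
S ∨ T = max(a, b) on (0.89, 0.65) = 0.89
(¬T ∨ R) ∨ (S ∨ T) = max(a, b) on (0.35, 0.89) = 0.89
(P ∨ R) ∧ ((¬T ∨ R) ∨ (S ∨ T)) = min(a, b) on (0.31, 0.89) = 0.31

0.31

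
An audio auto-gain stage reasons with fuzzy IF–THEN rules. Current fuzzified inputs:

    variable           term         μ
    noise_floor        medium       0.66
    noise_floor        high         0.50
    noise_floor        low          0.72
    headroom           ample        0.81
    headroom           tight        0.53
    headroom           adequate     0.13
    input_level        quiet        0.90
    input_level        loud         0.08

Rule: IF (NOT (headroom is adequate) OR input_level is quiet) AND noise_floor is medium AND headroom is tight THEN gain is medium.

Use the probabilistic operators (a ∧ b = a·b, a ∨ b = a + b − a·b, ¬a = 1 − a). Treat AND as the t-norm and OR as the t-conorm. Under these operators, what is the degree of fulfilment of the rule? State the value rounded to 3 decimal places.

firing strength: (¬adequate=1−0.13=0.87 OR quiet=0.90) = 0.9870; AND[a·b] with medium=0.66, tight=0.53 → w = 0.3453

0.345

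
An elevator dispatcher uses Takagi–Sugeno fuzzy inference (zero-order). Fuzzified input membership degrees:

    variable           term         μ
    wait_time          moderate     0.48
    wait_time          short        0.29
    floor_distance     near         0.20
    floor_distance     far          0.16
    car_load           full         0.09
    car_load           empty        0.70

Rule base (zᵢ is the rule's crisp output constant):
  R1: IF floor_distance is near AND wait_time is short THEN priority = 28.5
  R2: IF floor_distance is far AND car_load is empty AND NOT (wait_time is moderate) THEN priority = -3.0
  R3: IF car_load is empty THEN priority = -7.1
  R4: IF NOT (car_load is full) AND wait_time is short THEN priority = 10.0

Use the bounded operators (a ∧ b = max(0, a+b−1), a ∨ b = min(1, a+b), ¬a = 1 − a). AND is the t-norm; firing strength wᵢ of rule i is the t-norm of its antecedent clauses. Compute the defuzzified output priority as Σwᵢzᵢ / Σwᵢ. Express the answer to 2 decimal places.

-3.30

R1 (z=28.5): near=0.20, short=0.29; AND[max(0, a+b−1)] → w = 0.00
R2 (z=-3.0): far=0.16, empty=0.70, ¬moderate=1−0.48=0.52; AND[max(0, a+b−1)] → w = 0.00
R3 (z=-7.1): empty=0.70 → w = 0.70
R4 (z=10.0): ¬full=1−0.09=0.91, short=0.29; AND[max(0, a+b−1)] → w = 0.20
Weighted average = (0.00·28.5 + 0.00·-3.0 + 0.70·-7.1 + 0.20·10.0) / (0.00 + 0.00 + 0.70 + 0.20)
  = -2.9700 / 0.9000 = -3.30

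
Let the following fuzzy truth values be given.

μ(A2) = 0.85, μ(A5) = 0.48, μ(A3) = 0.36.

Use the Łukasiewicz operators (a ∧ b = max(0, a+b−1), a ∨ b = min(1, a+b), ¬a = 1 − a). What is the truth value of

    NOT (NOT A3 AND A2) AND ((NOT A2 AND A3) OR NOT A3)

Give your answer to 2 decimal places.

NOT A3 = 1 − 0.36 = 0.64
NOT A3 AND A2 = max(0, a+b−1) on (0.64, 0.85) = 0.49
NOT (NOT A3 AND A2) = 1 − 0.49 = 0.51
NOT A2 = 1 − 0.85 = 0.15
NOT A2 AND A3 = max(0, a+b−1) on (0.15, 0.36) = 0.00
NOT A3 = 1 − 0.36 = 0.64
(NOT A2 AND A3) OR NOT A3 = min(1, a+b) on (0.00, 0.64) = 0.64
NOT (NOT A3 AND A2) AND ((NOT A2 AND A3) OR NOT A3) = max(0, a+b−1) on (0.51, 0.64) = 0.15

0.15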